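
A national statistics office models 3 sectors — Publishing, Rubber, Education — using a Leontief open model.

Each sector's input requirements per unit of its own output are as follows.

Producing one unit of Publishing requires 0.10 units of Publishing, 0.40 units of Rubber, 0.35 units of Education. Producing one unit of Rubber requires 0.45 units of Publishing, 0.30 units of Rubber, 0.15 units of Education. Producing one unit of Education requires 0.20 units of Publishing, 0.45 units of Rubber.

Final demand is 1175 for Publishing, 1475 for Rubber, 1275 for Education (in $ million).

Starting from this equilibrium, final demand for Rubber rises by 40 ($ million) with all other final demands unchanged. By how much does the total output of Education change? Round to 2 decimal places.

I − A =
  [   0.90    -0.45    -0.20]
  [  -0.40     0.70    -0.45]
  [  -0.35    -0.15     1.00]
Cofactors of I−A, C_ij = (−1)^(i+j)·(minor ij) (rows/columns in the sector order above):
  C_11 = (0.70)(1.00) − (-0.45)(-0.15) = 0.6325
  C_12 = −[(-0.40)(1.00) − (-0.45)(-0.35)] = 0.5575
  C_13 = (-0.40)(-0.15) − (0.70)(-0.35) = 0.3050
  C_21 = −[(-0.45)(1.00) − (-0.20)(-0.15)] = 0.4800
  C_22 = (0.90)(1.00) − (-0.20)(-0.35) = 0.8300
  C_23 = −[(0.90)(-0.15) − (-0.45)(-0.35)] = 0.2925
  C_31 = (-0.45)(-0.45) − (-0.20)(0.70) = 0.3425
  C_32 = −[(0.90)(-0.45) − (-0.20)(-0.40)] = 0.4850
  C_33 = (0.90)(0.70) − (-0.45)(-0.40) = 0.4500
det(I−A) = Σ_j (I−A)_1j·C_1j = (0.90)(0.6325) + (-0.45)(0.5575) + (-0.20)(0.3050) = 0.257375
adj(I−A) = Cᵀ =
  [ 0.6325   0.4800   0.3425]
  [ 0.5575   0.8300   0.4850]
  [ 0.3050   0.2925   0.4500]
(I − A)⁻¹ = adj(I−A) / det(I−A) ≈
  [   2.4575     1.8650     1.3307]
  [   2.1661     3.2249     1.8844]
  [   1.1850     1.1365     1.7484]
Δx = (I − A)⁻¹ Δd with Δd having +40 in the Rubber component and 0 elsewhere.
So Δx_3 = L_32 · (+40), where L_32 = adj(I−A)_32 / det(I−A) = 0.2925 / 0.257375.
Δx_3 = 0.2925 × (+40) / 0.257375 = 11.70 / 0.257375 ≈ 45.46.

Δx_3 = 45.46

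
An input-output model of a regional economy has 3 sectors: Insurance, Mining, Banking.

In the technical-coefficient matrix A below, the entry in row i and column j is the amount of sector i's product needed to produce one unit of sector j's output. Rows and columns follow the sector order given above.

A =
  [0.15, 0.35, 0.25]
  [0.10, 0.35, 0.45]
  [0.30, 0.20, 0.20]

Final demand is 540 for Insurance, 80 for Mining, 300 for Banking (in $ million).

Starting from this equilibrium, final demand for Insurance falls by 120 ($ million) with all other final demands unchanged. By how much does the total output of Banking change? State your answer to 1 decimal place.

I − A =
  [   0.85    -0.35    -0.25]
  [  -0.10     0.65    -0.45]
  [  -0.30    -0.20     0.80]
Cofactors of I−A, C_ij = (−1)^(i+j)·(minor ij) (rows/columns in the sector order above):
  C_11 = (0.65)(0.80) − (-0.45)(-0.20) = 0.4300
  C_12 = −[(-0.10)(0.80) − (-0.45)(-0.30)] = 0.2150
  C_13 = (-0.10)(-0.20) − (0.65)(-0.30) = 0.2150
  C_21 = −[(-0.35)(0.80) − (-0.25)(-0.20)] = 0.3300
  C_22 = (0.85)(0.80) − (-0.25)(-0.30) = 0.6050
  C_23 = −[(0.85)(-0.20) − (-0.35)(-0.30)] = 0.2750
  C_31 = (-0.35)(-0.45) − (-0.25)(0.65) = 0.3200
  C_32 = −[(0.85)(-0.45) − (-0.25)(-0.10)] = 0.4075
  C_33 = (0.85)(0.65) − (-0.35)(-0.10) = 0.5175
det(I−A) = Σ_j (I−A)_1j·C_1j = (0.85)(0.4300) + (-0.35)(0.2150) + (-0.25)(0.2150) = 0.2365
adj(I−A) = Cᵀ =
  [ 0.4300   0.3300   0.3200]
  [ 0.2150   0.6050   0.4075]
  [ 0.2150   0.2750   0.5175]
(I − A)⁻¹ = adj(I−A) / det(I−A) ≈
  [   1.8182     1.3953     1.3531]
  [   0.9091     2.5581     1.7230]
  [   0.9091     1.1628     2.1882]
Δx = (I − A)⁻¹ Δd with Δd having -120 in the Insurance component and 0 elsewhere.
So Δx_3 = L_31 · (-120), where L_31 = adj(I−A)_31 / det(I−A) = 0.2150 / 0.2365.
Δx_3 = 0.2150 × (-120) / 0.2365 = -25.80 / 0.2365 ≈ -109.1.

Δx_3 = -109.1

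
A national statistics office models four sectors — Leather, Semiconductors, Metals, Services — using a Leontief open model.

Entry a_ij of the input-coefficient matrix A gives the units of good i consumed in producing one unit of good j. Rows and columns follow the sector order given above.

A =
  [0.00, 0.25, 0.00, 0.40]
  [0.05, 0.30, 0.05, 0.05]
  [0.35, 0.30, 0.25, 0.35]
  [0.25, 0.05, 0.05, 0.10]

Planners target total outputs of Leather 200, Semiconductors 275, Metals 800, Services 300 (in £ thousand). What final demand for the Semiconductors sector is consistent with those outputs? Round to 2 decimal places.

I − A =
  [   1.00    -0.25     0.00    -0.40]
  [  -0.05     0.70    -0.05    -0.05]
  [  -0.35    -0.30     0.75    -0.35]
  [  -0.25    -0.05    -0.05     0.90]
d = (I − A) x:
  d_1 = (+1.00)·200 + (-0.25)·275 + (+0.00)·800 + (-0.40)·300 = 11.25
  d_2 = (-0.05)·200 + (+0.70)·275 + (-0.05)·800 + (-0.05)·300 = 127.50
  d_3 = (-0.35)·200 + (-0.30)·275 + (+0.75)·800 + (-0.35)·300 = 342.50
  d_4 = (-0.25)·200 + (-0.05)·275 + (-0.05)·800 + (+0.90)·300 = 166.25

d_2 = 127.50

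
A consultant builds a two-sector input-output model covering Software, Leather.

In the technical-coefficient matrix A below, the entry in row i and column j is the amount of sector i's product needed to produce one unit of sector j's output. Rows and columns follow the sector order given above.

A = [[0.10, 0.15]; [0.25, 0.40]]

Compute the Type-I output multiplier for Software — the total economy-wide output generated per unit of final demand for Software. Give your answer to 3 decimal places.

m_1 = 1.692

I − A =
  [   0.90    -0.15]
  [  -0.25     0.60]
det(I−A) = (0.90)(0.60) − (-0.15)(-0.25) = 0.5025
adj(I−A) = [[0.60, 0.15], [0.25, 0.90]]
(I − A)⁻¹ = adj(I−A) / det(I−A) ≈
  [   1.1940     0.2985]
  [   0.4975     1.7910]
The output multiplier for sector j is the column-j sum of the Leontief inverse (I − A)⁻¹ = adj(I−A) / det(I−A).
Column 1 of adj(I−A): (0.60, 0.25); det(I−A) = 0.5025.
m_1 = (0.60 + 0.25) / 0.5025 = 0.85 / 0.5025 ≈ 1.692.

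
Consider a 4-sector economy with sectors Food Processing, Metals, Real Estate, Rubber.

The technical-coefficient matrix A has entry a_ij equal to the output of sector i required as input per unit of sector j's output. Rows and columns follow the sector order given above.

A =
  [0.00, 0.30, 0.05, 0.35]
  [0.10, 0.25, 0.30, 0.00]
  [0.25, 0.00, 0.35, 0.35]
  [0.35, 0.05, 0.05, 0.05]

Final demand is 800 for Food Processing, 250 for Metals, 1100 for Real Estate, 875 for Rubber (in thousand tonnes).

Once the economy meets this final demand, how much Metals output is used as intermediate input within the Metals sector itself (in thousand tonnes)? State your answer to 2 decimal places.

z_22 = 535.51

I − A =
  [   1.00    -0.30    -0.05    -0.35]
  [  -0.10     0.75    -0.30     0.00]
  [  -0.25     0.00     0.65    -0.35]
  [  -0.35    -0.05    -0.05     0.95]
Compute the cofactors C_ij = (−1)^(i+j)·(3×3 minor ij) of I−A; the adjugate is their transpose:
adj(I−A) = Cᵀ =
  [ 0.444750   0.192250   0.139500   0.215250]
  [ 0.168000   0.498000   0.254750   0.155750]
  [ 0.271750   0.129875   0.590375   0.317625]
  [ 0.187000   0.103875   0.095875   0.436125]
det(I−A) = Σ_j (I−A)_1j·C_1j = (1.00)(0.444750) + (-0.30)(0.168000) + (-0.05)(0.271750) + (-0.35)(0.187000) = 0.3153125
(I − A)⁻¹ = adj(I−A) / det(I−A) ≈
  [   1.4105     0.6097     0.4424     0.6827]
  [   0.5328     1.5794     0.8079     0.4940]
  [   0.8618     0.4119     1.8723     1.0073]
  [   0.5931     0.3294     0.3041     1.3832]
First solve x = (I − A)⁻¹ d = adj(I−A)·d / det(I−A); in particular x_2 = (0.168000·800 + 0.498000·250 + 0.254750·1100 + 0.155750·875) / 0.3153125 = 675.40625 / 0.3153125 ≈ 2142.0218.
Intermediate flow from 2 to 2: z_22 = a_22 · x_2 = 0.25 × 675.40625 / 0.3153125 = 168.8515625 / 0.3153125 ≈ 535.51.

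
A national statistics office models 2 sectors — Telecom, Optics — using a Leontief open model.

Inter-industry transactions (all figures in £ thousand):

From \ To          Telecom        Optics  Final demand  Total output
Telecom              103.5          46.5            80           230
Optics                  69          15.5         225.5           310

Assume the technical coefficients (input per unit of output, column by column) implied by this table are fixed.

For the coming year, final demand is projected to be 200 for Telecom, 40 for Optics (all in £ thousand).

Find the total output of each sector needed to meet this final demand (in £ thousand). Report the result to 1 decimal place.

Technical coefficients a_ij = z_ij / X_j:
  a_11 = 103.5/230 = 0.45, a_21 = 69/230 = 0.30
  a_12 = 46.5/310 = 0.15, a_22 = 15.5/310 = 0.05
I − A =
  [   0.55    -0.15]
  [  -0.30     0.95]
det(I−A) = (0.55)(0.95) − (-0.15)(-0.30) = 0.4775
adj(I−A) = [[0.95, 0.15], [0.30, 0.55]]
(I − A)⁻¹ = adj(I−A) / det(I−A) ≈
  [   1.9895     0.3141]
  [   0.6283     1.1518]
x = (I − A)⁻¹ d = adj(I−A)·d / det(I−A), with det(I−A) = 0.4775:
  x_1 = (0.95·200 + 0.15·40) / 0.4775 = 196.00 / 0.4775 ≈ 410.5
  x_2 = (0.30·200 + 0.55·40) / 0.4775 = 82.00 / 0.4775 ≈ 171.7

x_1 = 410.5, x_2 = 171.7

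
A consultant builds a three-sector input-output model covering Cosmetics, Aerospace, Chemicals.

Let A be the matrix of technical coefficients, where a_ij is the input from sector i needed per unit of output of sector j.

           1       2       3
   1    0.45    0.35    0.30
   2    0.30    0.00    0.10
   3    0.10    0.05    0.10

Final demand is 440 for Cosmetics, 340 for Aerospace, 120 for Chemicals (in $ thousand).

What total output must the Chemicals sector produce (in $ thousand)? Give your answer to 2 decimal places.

I − A =
  [   0.55    -0.35    -0.30]
  [  -0.30     1.00    -0.10]
  [  -0.10    -0.05     0.90]
Cofactors of I−A, C_ij = (−1)^(i+j)·(minor ij) (rows/columns in the sector order above):
  C_11 = (1.00)(0.90) − (-0.10)(-0.05) = 0.8950
  C_12 = −[(-0.30)(0.90) − (-0.10)(-0.10)] = 0.2800
  C_13 = (-0.30)(-0.05) − (1.00)(-0.10) = 0.1150
  C_21 = −[(-0.35)(0.90) − (-0.30)(-0.05)] = 0.3300
  C_22 = (0.55)(0.90) − (-0.30)(-0.10) = 0.4650
  C_23 = −[(0.55)(-0.05) − (-0.35)(-0.10)] = 0.0625
  C_31 = (-0.35)(-0.10) − (-0.30)(1.00) = 0.3350
  C_32 = −[(0.55)(-0.10) − (-0.30)(-0.30)] = 0.1450
  C_33 = (0.55)(1.00) − (-0.35)(-0.30) = 0.4450
det(I−A) = Σ_j (I−A)_1j·C_1j = (0.55)(0.8950) + (-0.35)(0.2800) + (-0.30)(0.1150) = 0.35975
adj(I−A) = Cᵀ =
  [ 0.8950   0.3300   0.3350]
  [ 0.2800   0.4650   0.1450]
  [ 0.1150   0.0625   0.4450]
(I − A)⁻¹ = adj(I−A) / det(I−A) ≈
  [   2.4878     0.9173     0.9312]
  [   0.7783     1.2926     0.4031]
  [   0.3197     0.1737     1.2370]
x = (I − A)⁻¹ d = adj(I−A)·d / det(I−A), with det(I−A) = 0.35975:
  x_1 = (0.8950·440 + 0.3300·340 + 0.3350·120) / 0.35975 = 546.20 / 0.35975 ≈ 1518.28
  x_2 = (0.2800·440 + 0.4650·340 + 0.1450·120) / 0.35975 = 298.70 / 0.35975 ≈ 830.30
  x_3 = (0.1150·440 + 0.0625·340 + 0.4450·120) / 0.35975 = 125.25 / 0.35975 ≈ 348.16

x_3 = 348.16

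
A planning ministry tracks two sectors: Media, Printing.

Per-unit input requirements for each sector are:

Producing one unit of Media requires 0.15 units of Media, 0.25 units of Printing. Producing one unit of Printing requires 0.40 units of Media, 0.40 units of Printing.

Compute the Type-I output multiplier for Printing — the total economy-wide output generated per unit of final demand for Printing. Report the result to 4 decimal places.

m_2 = 3.0488

I − A =
  [   0.85    -0.40]
  [  -0.25     0.60]
det(I−A) = (0.85)(0.60) − (-0.40)(-0.25) = 0.4100
adj(I−A) = [[0.60, 0.40], [0.25, 0.85]]
(I − A)⁻¹ = adj(I−A) / det(I−A) ≈
  [   1.46341     0.97561]
  [   0.60976     2.07317]
The output multiplier for sector j is the column-j sum of the Leontief inverse (I − A)⁻¹ = adj(I−A) / det(I−A).
Column 2 of adj(I−A): (0.40, 0.85); det(I−A) = 0.4100.
m_2 = (0.40 + 0.85) / 0.4100 = 1.25 / 0.4100 ≈ 3.0488.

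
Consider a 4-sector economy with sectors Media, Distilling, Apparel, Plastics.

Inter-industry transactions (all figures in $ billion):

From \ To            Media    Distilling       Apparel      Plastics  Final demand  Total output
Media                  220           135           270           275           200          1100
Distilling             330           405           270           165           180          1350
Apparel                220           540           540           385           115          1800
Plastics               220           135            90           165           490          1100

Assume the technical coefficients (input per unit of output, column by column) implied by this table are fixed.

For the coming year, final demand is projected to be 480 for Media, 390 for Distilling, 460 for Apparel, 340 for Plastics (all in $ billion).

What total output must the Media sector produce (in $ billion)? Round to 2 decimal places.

x_1 = 1898.59

Technical coefficients a_ij = z_ij / X_j:
  a_11 = 220/1100 = 0.20, a_21 = 330/1100 = 0.30, a_31 = 220/1100 = 0.20, a_41 = 220/1100 = 0.20
  a_12 = 135/1350 = 0.10, a_22 = 405/1350 = 0.30, a_32 = 540/1350 = 0.40, a_42 = 135/1350 = 0.10
  a_13 = 270/1800 = 0.15, a_23 = 270/1800 = 0.15, a_33 = 540/1800 = 0.30, a_43 = 90/1800 = 0.05
  a_14 = 275/1100 = 0.25, a_24 = 165/1100 = 0.15, a_34 = 385/1100 = 0.35, a_44 = 165/1100 = 0.15
I − A =
  [   0.80    -0.10    -0.15    -0.25]
  [  -0.30     0.70    -0.15    -0.15]
  [  -0.20    -0.40     0.70    -0.35]
  [  -0.20    -0.10    -0.05     0.85]
Compute the cofactors C_ij = (−1)^(i+j)·(3×3 minor ij) of I−A; the adjugate is their transpose:
adj(I−A) = Cᵀ =
  [ 0.33450   0.13650   0.11300   0.16900]
  [ 0.23175   0.38850   0.14700   0.19725]
  [ 0.28950   0.30900   0.39300   0.30150]
  [ 0.12300   0.09600   0.06700   0.28100]
det(I−A) = Σ_j (I−A)_1j·C_1j = (0.80)(0.33450) + (-0.10)(0.23175) + (-0.15)(0.28950) + (-0.25)(0.12300) = 0.17025
(I − A)⁻¹ = adj(I−A) / det(I−A) ≈
  [   1.9648     0.8018     0.6637     0.9927]
  [   1.3612     2.2819     0.8634     1.1586]
  [   1.7004     1.8150     2.3084     1.7709]
  [   0.7225     0.5639     0.3935     1.6505]
x = (I − A)⁻¹ d = adj(I−A)·d / det(I−A), with det(I−A) = 0.17025:
  x_1 = (0.33450·480 + 0.13650·390 + 0.11300·460 + 0.16900·340) / 0.17025 = 323.235 / 0.17025 ≈ 1898.59
  x_2 = (0.23175·480 + 0.38850·390 + 0.14700·460 + 0.19725·340) / 0.17025 = 397.44 / 0.17025 ≈ 2334.45
  x_3 = (0.28950·480 + 0.30900·390 + 0.39300·460 + 0.30150·340) / 0.17025 = 542.76 / 0.17025 ≈ 3188.02
  x_4 = (0.12300·480 + 0.09600·390 + 0.06700·460 + 0.28100·340) / 0.17025 = 222.84 / 0.17025 ≈ 1308.90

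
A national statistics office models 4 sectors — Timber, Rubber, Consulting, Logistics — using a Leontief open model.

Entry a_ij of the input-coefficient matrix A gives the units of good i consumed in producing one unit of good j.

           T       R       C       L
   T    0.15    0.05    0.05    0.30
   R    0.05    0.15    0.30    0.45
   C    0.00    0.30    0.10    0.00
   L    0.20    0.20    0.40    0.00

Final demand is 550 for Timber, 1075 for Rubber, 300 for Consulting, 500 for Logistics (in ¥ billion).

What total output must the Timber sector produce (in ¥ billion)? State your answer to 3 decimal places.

I − A =
  [   0.85    -0.05    -0.05    -0.30]
  [  -0.05     0.85    -0.30    -0.45]
  [   0.00    -0.30     0.90     0.00]
  [  -0.20    -0.20    -0.40     1.00]
Compute the cofactors C_ij = (−1)^(i+j)·(3×3 minor ij) of I−A; the adjugate is their transpose:
adj(I−A) = Cᵀ =
  [ 0.54000   0.15000   0.18200   0.22950]
  [ 0.12600   0.71100   0.40300   0.35775]
  [ 0.04200   0.23700   0.58500   0.11925]
  [ 0.15000   0.26700   0.35100   0.57075]
det(I−A) = Σ_j (I−A)_1j·C_1j = (0.85)(0.54000) + (-0.05)(0.12600) + (-0.05)(0.04200) + (-0.30)(0.15000) = 0.4056
(I − A)⁻¹ = adj(I−A) / det(I−A) ≈
  [   1.3314     0.3698     0.4487     0.5658]
  [   0.3107     1.7530     0.9936     0.8820]
  [   0.1036     0.5843     1.4423     0.2940]
  [   0.3698     0.6583     0.8654     1.4072]
x = (I − A)⁻¹ d = adj(I−A)·d / det(I−A), with det(I−A) = 0.4056:
  x_T = (0.54000·550 + 0.15000·1075 + 0.18200·300 + 0.22950·500) / 0.4056 = 627.60 / 0.4056 ≈ 1547.337
  x_R = (0.12600·550 + 0.71100·1075 + 0.40300·300 + 0.35775·500) / 0.4056 = 1133.40 / 0.4056 ≈ 2794.379
  x_C = (0.04200·550 + 0.23700·1075 + 0.58500·300 + 0.11925·500) / 0.4056 = 513.00 / 0.4056 ≈ 1264.793
  x_L = (0.15000·550 + 0.26700·1075 + 0.35100·300 + 0.57075·500) / 0.4056 = 760.20 / 0.4056 ≈ 1874.260

x_T = 1547.337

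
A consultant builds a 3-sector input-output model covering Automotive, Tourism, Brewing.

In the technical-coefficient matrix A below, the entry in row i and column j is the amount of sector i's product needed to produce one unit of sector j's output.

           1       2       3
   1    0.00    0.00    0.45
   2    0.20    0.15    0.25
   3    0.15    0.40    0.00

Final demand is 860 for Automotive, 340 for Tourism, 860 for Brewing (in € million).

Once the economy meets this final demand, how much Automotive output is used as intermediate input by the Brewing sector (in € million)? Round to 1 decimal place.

I − A =
  [   1.00     0.00    -0.45]
  [  -0.20     0.85    -0.25]
  [  -0.15    -0.40     1.00]
Cofactors of I−A, C_ij = (−1)^(i+j)·(minor ij) (rows/columns in the sector order above):
  C_11 = (0.85)(1.00) − (-0.25)(-0.40) = 0.7500
  C_12 = −[(-0.20)(1.00) − (-0.25)(-0.15)] = 0.2375
  C_13 = (-0.20)(-0.40) − (0.85)(-0.15) = 0.2075
  C_21 = −[(0.00)(1.00) − (-0.45)(-0.40)] = 0.1800
  C_22 = (1.00)(1.00) − (-0.45)(-0.15) = 0.9325
  C_23 = −[(1.00)(-0.40) − (0.00)(-0.15)] = 0.4000
  C_31 = (0.00)(-0.25) − (-0.45)(0.85) = 0.3825
  C_32 = −[(1.00)(-0.25) − (-0.45)(-0.20)] = 0.3400
  C_33 = (1.00)(0.85) − (0.00)(-0.20) = 0.8500
det(I−A) = Σ_j (I−A)_1j·C_1j = (1.00)(0.7500) + (0.00)(0.2375) + (-0.45)(0.2075) = 0.656625
adj(I−A) = Cᵀ =
  [ 0.7500   0.1800   0.3825]
  [ 0.2375   0.9325   0.3400]
  [ 0.2075   0.4000   0.8500]
(I − A)⁻¹ = adj(I−A) / det(I−A) ≈
  [   1.1422     0.2741     0.5825]
  [   0.3617     1.4201     0.5178]
  [   0.3160     0.6092     1.2945]
First solve x = (I − A)⁻¹ d = adj(I−A)·d / det(I−A); in particular x_3 = (0.2075·860 + 0.4000·340 + 0.8500·860) / 0.656625 = 1045.45 / 0.656625 ≈ 1592.157.
Intermediate flow from 1 to 3: z_13 = a_13 · x_3 = 0.45 × 1045.45 / 0.656625 = 470.4525 / 0.656625 ≈ 716.5.

z_13 = 716.5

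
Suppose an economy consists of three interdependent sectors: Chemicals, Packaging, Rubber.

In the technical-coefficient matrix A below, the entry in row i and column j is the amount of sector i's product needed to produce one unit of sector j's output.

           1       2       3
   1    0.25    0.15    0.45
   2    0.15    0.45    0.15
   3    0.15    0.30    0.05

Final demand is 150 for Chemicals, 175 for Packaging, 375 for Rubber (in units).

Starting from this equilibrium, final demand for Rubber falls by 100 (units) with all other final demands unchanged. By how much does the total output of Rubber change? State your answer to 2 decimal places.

I − A =
  [   0.75    -0.15    -0.45]
  [  -0.15     0.55    -0.15]
  [  -0.15    -0.30     0.95]
Cofactors of I−A, C_ij = (−1)^(i+j)·(minor ij) (rows/columns in the sector order above):
  C_11 = (0.55)(0.95) − (-0.15)(-0.30) = 0.4775
  C_12 = −[(-0.15)(0.95) − (-0.15)(-0.15)] = 0.1650
  C_13 = (-0.15)(-0.30) − (0.55)(-0.15) = 0.1275
  C_21 = −[(-0.15)(0.95) − (-0.45)(-0.30)] = 0.2775
  C_22 = (0.75)(0.95) − (-0.45)(-0.15) = 0.6450
  C_23 = −[(0.75)(-0.30) − (-0.15)(-0.15)] = 0.2475
  C_31 = (-0.15)(-0.15) − (-0.45)(0.55) = 0.2700
  C_32 = −[(0.75)(-0.15) − (-0.45)(-0.15)] = 0.1800
  C_33 = (0.75)(0.55) − (-0.15)(-0.15) = 0.3900
det(I−A) = Σ_j (I−A)_1j·C_1j = (0.75)(0.4775) + (-0.15)(0.1650) + (-0.45)(0.1275) = 0.2760
adj(I−A) = Cᵀ =
  [ 0.4775   0.2775   0.2700]
  [ 0.1650   0.6450   0.1800]
  [ 0.1275   0.2475   0.3900]
(I − A)⁻¹ = adj(I−A) / det(I−A) ≈
  [   1.7301     1.0054     0.9783]
  [   0.5978     2.3370     0.6522]
  [   0.4620     0.8967     1.4130]
Δx = (I − A)⁻¹ Δd with Δd having -100 in the Rubber component and 0 elsewhere.
So Δx_3 = L_33 · (-100), where L_33 = adj(I−A)_33 / det(I−A) = 0.3900 / 0.2760.
Δx_3 = 0.3900 × (-100) / 0.2760 = -39.00 / 0.2760 ≈ -141.30.

Δx_3 = -141.30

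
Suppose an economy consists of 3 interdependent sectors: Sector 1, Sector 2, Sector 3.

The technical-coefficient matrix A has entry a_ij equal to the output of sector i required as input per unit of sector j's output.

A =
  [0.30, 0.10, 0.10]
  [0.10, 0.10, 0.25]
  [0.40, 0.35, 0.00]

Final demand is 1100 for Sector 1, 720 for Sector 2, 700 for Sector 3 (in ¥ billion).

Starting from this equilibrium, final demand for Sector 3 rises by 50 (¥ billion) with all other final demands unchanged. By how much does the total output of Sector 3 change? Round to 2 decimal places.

Δx_3 = 60.87

I − A =
  [   0.70    -0.10    -0.10]
  [  -0.10     0.90    -0.25]
  [  -0.40    -0.35     1.00]
Cofactors of I−A, C_ij = (−1)^(i+j)·(minor ij) (rows/columns in the sector order above):
  C_11 = (0.90)(1.00) − (-0.25)(-0.35) = 0.8125
  C_12 = −[(-0.10)(1.00) − (-0.25)(-0.40)] = 0.2000
  C_13 = (-0.10)(-0.35) − (0.90)(-0.40) = 0.3950
  C_21 = −[(-0.10)(1.00) − (-0.10)(-0.35)] = 0.1350
  C_22 = (0.70)(1.00) − (-0.10)(-0.40) = 0.6600
  C_23 = −[(0.70)(-0.35) − (-0.10)(-0.40)] = 0.2850
  C_31 = (-0.10)(-0.25) − (-0.10)(0.90) = 0.1150
  C_32 = −[(0.70)(-0.25) − (-0.10)(-0.10)] = 0.1850
  C_33 = (0.70)(0.90) − (-0.10)(-0.10) = 0.6200
det(I−A) = Σ_j (I−A)_1j·C_1j = (0.70)(0.8125) + (-0.10)(0.2000) + (-0.10)(0.3950) = 0.50925
adj(I−A) = Cᵀ =
  [ 0.8125   0.1350   0.1150]
  [ 0.2000   0.6600   0.1850]
  [ 0.3950   0.2850   0.6200]
(I − A)⁻¹ = adj(I−A) / det(I−A) ≈
  [   1.5955     0.2651     0.2258]
  [   0.3927     1.2960     0.3633]
  [   0.7757     0.5596     1.2175]
Δx = (I − A)⁻¹ Δd with Δd having +50 in the Sector 3 component and 0 elsewhere.
So Δx_3 = L_33 · (+50), where L_33 = adj(I−A)_33 / det(I−A) = 0.6200 / 0.50925.
Δx_3 = 0.6200 × (+50) / 0.50925 = 31.00 / 0.50925 ≈ 60.87.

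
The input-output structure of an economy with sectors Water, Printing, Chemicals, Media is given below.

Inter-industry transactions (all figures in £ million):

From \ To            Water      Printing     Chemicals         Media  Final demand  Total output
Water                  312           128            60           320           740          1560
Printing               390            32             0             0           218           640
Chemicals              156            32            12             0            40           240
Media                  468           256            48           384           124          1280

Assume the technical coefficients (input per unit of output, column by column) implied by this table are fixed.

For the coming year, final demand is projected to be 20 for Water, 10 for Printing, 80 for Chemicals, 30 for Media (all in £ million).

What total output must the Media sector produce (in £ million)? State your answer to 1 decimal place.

Technical coefficients a_ij = z_ij / X_j:
  a_WW = 312/1560 = 0.20, a_PW = 390/1560 = 0.25, a_CW = 156/1560 = 0.10, a_MW = 468/1560 = 0.30
  a_WP = 128/640 = 0.20, a_PP = 32/640 = 0.05, a_CP = 32/640 = 0.05, a_MP = 256/640 = 0.40
  a_WC = 60/240 = 0.25, a_PC = 0/240 = 0.00, a_CC = 12/240 = 0.05, a_MC = 48/240 = 0.20
  a_WM = 320/1280 = 0.25, a_PM = 0/1280 = 0.00, a_CM = 0/1280 = 0.00, a_MM = 384/1280 = 0.30
I − A =
  [   0.80    -0.20    -0.25    -0.25]
  [  -0.25     0.95     0.00     0.00]
  [  -0.10    -0.05     0.95     0.00]
  [  -0.30    -0.40    -0.20     0.70]
Compute the cofactors C_ij = (−1)^(i+j)·(3×3 minor ij) of I−A; the adjugate is their transpose:
adj(I−A) = Cᵀ =
  [ 0.631750   0.239250   0.213750   0.225625]
  [ 0.166250   0.438250   0.056250   0.059375]
  [ 0.075250   0.048250   0.400750   0.026875]
  [ 0.387250   0.366750   0.238250   0.647625]
det(I−A) = Σ_j (I−A)_1j·C_1j = (0.80)(0.631750) + (-0.20)(0.166250) + (-0.25)(0.075250) + (-0.25)(0.387250) = 0.356525
(I − A)⁻¹ = adj(I−A) / det(I−A) ≈
  [   1.7720     0.6711     0.5995     0.6328]
  [   0.4663     1.2292     0.1578     0.1665]
  [   0.2111     0.1353     1.1240     0.0754]
  [   1.0862     1.0287     0.6683     1.8165]
x = (I − A)⁻¹ d = adj(I−A)·d / det(I−A), with det(I−A) = 0.356525:
  x_W = (0.631750·20 + 0.239250·10 + 0.213750·80 + 0.225625·30) / 0.356525 = 38.89625 / 0.356525 ≈ 109.1
  x_P = (0.166250·20 + 0.438250·10 + 0.056250·80 + 0.059375·30) / 0.356525 = 13.98875 / 0.356525 ≈ 39.2
  x_C = (0.075250·20 + 0.048250·10 + 0.400750·80 + 0.026875·30) / 0.356525 = 34.85375 / 0.356525 ≈ 97.8
  x_M = (0.387250·20 + 0.366750·10 + 0.238250·80 + 0.647625·30) / 0.356525 = 49.90125 / 0.356525 ≈ 140.0

x_M = 140.0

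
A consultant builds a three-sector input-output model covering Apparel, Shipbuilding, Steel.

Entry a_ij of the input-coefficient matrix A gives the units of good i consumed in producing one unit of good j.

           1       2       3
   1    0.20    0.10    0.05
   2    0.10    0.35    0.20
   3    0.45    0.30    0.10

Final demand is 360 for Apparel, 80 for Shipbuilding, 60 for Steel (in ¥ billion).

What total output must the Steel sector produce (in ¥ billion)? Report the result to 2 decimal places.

x_3 = 439.26

I − A =
  [   0.80    -0.10    -0.05]
  [  -0.10     0.65    -0.20]
  [  -0.45    -0.30     0.90]
Cofactors of I−A, C_ij = (−1)^(i+j)·(minor ij) (rows/columns in the sector order above):
  C_11 = (0.65)(0.90) − (-0.20)(-0.30) = 0.5250
  C_12 = −[(-0.10)(0.90) − (-0.20)(-0.45)] = 0.1800
  C_13 = (-0.10)(-0.30) − (0.65)(-0.45) = 0.3225
  C_21 = −[(-0.10)(0.90) − (-0.05)(-0.30)] = 0.1050
  C_22 = (0.80)(0.90) − (-0.05)(-0.45) = 0.6975
  C_23 = −[(0.80)(-0.30) − (-0.10)(-0.45)] = 0.2850
  C_31 = (-0.10)(-0.20) − (-0.05)(0.65) = 0.0525
  C_32 = −[(0.80)(-0.20) − (-0.05)(-0.10)] = 0.1650
  C_33 = (0.80)(0.65) − (-0.10)(-0.10) = 0.5100
det(I−A) = Σ_j (I−A)_1j·C_1j = (0.80)(0.5250) + (-0.10)(0.1800) + (-0.05)(0.3225) = 0.385875
adj(I−A) = Cᵀ =
  [ 0.5250   0.1050   0.0525]
  [ 0.1800   0.6975   0.1650]
  [ 0.3225   0.2850   0.5100]
(I − A)⁻¹ = adj(I−A) / det(I−A) ≈
  [   1.3605     0.2721     0.1361]
  [   0.4665     1.8076     0.4276]
  [   0.8358     0.7386     1.3217]
x = (I − A)⁻¹ d = adj(I−A)·d / det(I−A), with det(I−A) = 0.385875:
  x_1 = (0.5250·360 + 0.1050·80 + 0.0525·60) / 0.385875 = 200.55 / 0.385875 ≈ 519.73
  x_2 = (0.1800·360 + 0.6975·80 + 0.1650·60) / 0.385875 = 130.50 / 0.385875 ≈ 338.19
  x_3 = (0.3225·360 + 0.2850·80 + 0.5100·60) / 0.385875 = 169.50 / 0.385875 ≈ 439.26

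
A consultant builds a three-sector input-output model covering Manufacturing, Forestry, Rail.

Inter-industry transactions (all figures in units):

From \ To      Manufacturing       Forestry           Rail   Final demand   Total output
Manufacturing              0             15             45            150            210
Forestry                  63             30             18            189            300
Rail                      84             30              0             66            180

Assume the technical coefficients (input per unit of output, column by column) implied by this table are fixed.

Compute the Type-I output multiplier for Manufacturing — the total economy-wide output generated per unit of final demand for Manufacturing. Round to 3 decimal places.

m_M = 2.089

Technical coefficients a_ij = z_ij / X_j:
  a_MM = 0/210 = 0.00, a_FM = 63/210 = 0.30, a_RM = 84/210 = 0.40
  a_MF = 15/300 = 0.05, a_FF = 30/300 = 0.10, a_RF = 30/300 = 0.10
  a_MR = 45/180 = 0.25, a_FR = 18/180 = 0.10, a_RR = 0/180 = 0.00
I − A =
  [   1.00    -0.05    -0.25]
  [  -0.30     0.90    -0.10]
  [  -0.40    -0.10     1.00]
Cofactors of I−A, C_ij = (−1)^(i+j)·(minor ij) (rows/columns in the sector order above):
  C_11 = (0.90)(1.00) − (-0.10)(-0.10) = 0.8900
  C_12 = −[(-0.30)(1.00) − (-0.10)(-0.40)] = 0.3400
  C_13 = (-0.30)(-0.10) − (0.90)(-0.40) = 0.3900
  C_21 = −[(-0.05)(1.00) − (-0.25)(-0.10)] = 0.0750
  C_22 = (1.00)(1.00) − (-0.25)(-0.40) = 0.9000
  C_23 = −[(1.00)(-0.10) − (-0.05)(-0.40)] = 0.1200
  C_31 = (-0.05)(-0.10) − (-0.25)(0.90) = 0.2300
  C_32 = −[(1.00)(-0.10) − (-0.25)(-0.30)] = 0.1750
  C_33 = (1.00)(0.90) − (-0.05)(-0.30) = 0.8850
det(I−A) = Σ_j (I−A)_1j·C_1j = (1.00)(0.8900) + (-0.05)(0.3400) + (-0.25)(0.3900) = 0.7755
adj(I−A) = Cᵀ =
  [ 0.8900   0.0750   0.2300]
  [ 0.3400   0.9000   0.1750]
  [ 0.3900   0.1200   0.8850]
(I − A)⁻¹ = adj(I−A) / det(I−A) ≈
  [   1.1476     0.0967     0.2966]
  [   0.4384     1.1605     0.2257]
  [   0.5029     0.1547     1.1412]
The output multiplier for sector j is the column-j sum of the Leontief inverse (I − A)⁻¹ = adj(I−A) / det(I−A).
Column M of adj(I−A): (0.8900, 0.3400, 0.3900); det(I−A) = 0.7755.
m_M = (0.8900 + 0.3400 + 0.3900) / 0.7755 = 1.62 / 0.7755 ≈ 2.089.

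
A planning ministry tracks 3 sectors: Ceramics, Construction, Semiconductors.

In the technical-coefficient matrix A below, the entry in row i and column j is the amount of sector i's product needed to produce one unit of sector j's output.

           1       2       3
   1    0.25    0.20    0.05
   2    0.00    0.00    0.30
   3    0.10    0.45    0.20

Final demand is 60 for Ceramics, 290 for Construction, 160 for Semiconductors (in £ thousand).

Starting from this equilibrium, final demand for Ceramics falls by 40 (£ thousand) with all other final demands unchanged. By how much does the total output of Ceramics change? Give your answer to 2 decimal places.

I − A =
  [   0.75    -0.20    -0.05]
  [   0.00     1.00    -0.30]
  [  -0.10    -0.45     0.80]
Cofactors of I−A, C_ij = (−1)^(i+j)·(minor ij) (rows/columns in the sector order above):
  C_11 = (1.00)(0.80) − (-0.30)(-0.45) = 0.6650
  C_12 = −[(0.00)(0.80) − (-0.30)(-0.10)] = 0.0300
  C_13 = (0.00)(-0.45) − (1.00)(-0.10) = 0.1000
  C_21 = −[(-0.20)(0.80) − (-0.05)(-0.45)] = 0.1825
  C_22 = (0.75)(0.80) − (-0.05)(-0.10) = 0.5950
  C_23 = −[(0.75)(-0.45) − (-0.20)(-0.10)] = 0.3575
  C_31 = (-0.20)(-0.30) − (-0.05)(1.00) = 0.1100
  C_32 = −[(0.75)(-0.30) − (-0.05)(0.00)] = 0.2250
  C_33 = (0.75)(1.00) − (-0.20)(0.00) = 0.7500
det(I−A) = Σ_j (I−A)_1j·C_1j = (0.75)(0.6650) + (-0.20)(0.0300) + (-0.05)(0.1000) = 0.48775
adj(I−A) = Cᵀ =
  [ 0.6650   0.1825   0.1100]
  [ 0.0300   0.5950   0.2250]
  [ 0.1000   0.3575   0.7500]
(I − A)⁻¹ = adj(I−A) / det(I−A) ≈
  [   1.3634     0.3742     0.2255]
  [   0.0615     1.2199     0.4613]
  [   0.2050     0.7330     1.5377]
Δx = (I − A)⁻¹ Δd with Δd having -40 in the Ceramics component and 0 elsewhere.
So Δx_1 = L_11 · (-40), where L_11 = adj(I−A)_11 / det(I−A) = 0.6650 / 0.48775.
Δx_1 = 0.6650 × (-40) / 0.48775 = -26.60 / 0.48775 ≈ -54.54.

Δx_1 = -54.54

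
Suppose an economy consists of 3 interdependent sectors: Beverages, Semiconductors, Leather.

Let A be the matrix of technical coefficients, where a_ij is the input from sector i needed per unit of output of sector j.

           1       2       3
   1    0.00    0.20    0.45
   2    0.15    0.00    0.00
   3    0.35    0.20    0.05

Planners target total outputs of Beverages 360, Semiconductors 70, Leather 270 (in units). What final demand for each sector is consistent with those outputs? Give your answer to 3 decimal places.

I − A =
  [   1.00    -0.20    -0.45]
  [  -0.15     1.00     0.00]
  [  -0.35    -0.20     0.95]
d = (I − A) x:
  d_1 = (+1.00)·360 + (-0.20)·70 + (-0.45)·270 = 224.500
  d_2 = (-0.15)·360 + (+1.00)·70 + (+0.00)·270 = 16.000
  d_3 = (-0.35)·360 + (-0.20)·70 + (+0.95)·270 = 116.500

d_1 = 224.500, d_2 = 16.000, d_3 = 116.500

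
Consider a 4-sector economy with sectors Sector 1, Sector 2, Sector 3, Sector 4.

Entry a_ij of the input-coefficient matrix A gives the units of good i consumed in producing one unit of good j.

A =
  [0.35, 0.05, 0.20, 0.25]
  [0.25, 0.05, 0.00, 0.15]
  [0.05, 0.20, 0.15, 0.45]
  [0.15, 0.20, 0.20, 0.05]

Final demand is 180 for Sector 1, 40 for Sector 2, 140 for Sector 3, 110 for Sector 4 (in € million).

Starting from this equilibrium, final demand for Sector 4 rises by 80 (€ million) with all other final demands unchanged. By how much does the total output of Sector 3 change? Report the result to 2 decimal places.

Δx_3 = 76.65

I − A =
  [   0.65    -0.05    -0.20    -0.25]
  [  -0.25     0.95     0.00    -0.15]
  [  -0.05    -0.20     0.85    -0.45]
  [  -0.15    -0.20    -0.20     0.95]
Compute the cofactors C_ij = (−1)^(i+j)·(3×3 minor ij) of I−A; the adjugate is their transpose:
adj(I−A) = Cᵀ =
  [ 0.650125   0.144375   0.223500   0.299750]
  [ 0.200000   0.409000   0.084000   0.157000]
  [ 0.182250   0.182750   0.506000   0.316500]
  [ 0.183125   0.147375   0.159500   0.494750]
det(I−A) = Σ_j (I−A)_1j·C_1j = (0.65)(0.650125) + (-0.05)(0.200000) + (-0.20)(0.182250) + (-0.25)(0.183125) = 0.33035
(I − A)⁻¹ = adj(I−A) / det(I−A) ≈
  [   1.9680     0.4370     0.6766     0.9074]
  [   0.6054     1.2381     0.2543     0.4753]
  [   0.5517     0.5532     1.5317     0.9581]
  [   0.5543     0.4461     0.4828     1.4977]
Δx = (I − A)⁻¹ Δd with Δd having +80 in the Sector 4 component and 0 elsewhere.
So Δx_3 = L_34 · (+80), where L_34 = adj(I−A)_34 / det(I−A) = 0.316500 / 0.33035.
Δx_3 = 0.316500 × (+80) / 0.33035 = 25.32 / 0.33035 ≈ 76.65.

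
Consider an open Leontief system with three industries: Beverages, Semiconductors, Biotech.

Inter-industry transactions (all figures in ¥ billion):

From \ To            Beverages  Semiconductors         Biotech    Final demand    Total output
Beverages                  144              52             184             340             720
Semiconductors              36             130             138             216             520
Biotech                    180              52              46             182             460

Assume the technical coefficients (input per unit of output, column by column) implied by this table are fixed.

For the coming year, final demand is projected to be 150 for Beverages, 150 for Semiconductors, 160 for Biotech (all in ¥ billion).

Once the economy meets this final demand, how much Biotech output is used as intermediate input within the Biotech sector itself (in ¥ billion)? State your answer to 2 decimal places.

Technical coefficients a_ij = z_ij / X_j:
  a_11 = 144/720 = 0.20, a_21 = 36/720 = 0.05, a_31 = 180/720 = 0.25
  a_12 = 52/520 = 0.10, a_22 = 130/520 = 0.25, a_32 = 52/520 = 0.10
  a_13 = 184/460 = 0.40, a_23 = 138/460 = 0.30, a_33 = 46/460 = 0.10
I − A =
  [   0.80    -0.10    -0.40]
  [  -0.05     0.75    -0.30]
  [  -0.25    -0.10     0.90]
Cofactors of I−A, C_ij = (−1)^(i+j)·(minor ij) (rows/columns in the sector order above):
  C_11 = (0.75)(0.90) − (-0.30)(-0.10) = 0.6450
  C_12 = −[(-0.05)(0.90) − (-0.30)(-0.25)] = 0.1200
  C_13 = (-0.05)(-0.10) − (0.75)(-0.25) = 0.1925
  C_21 = −[(-0.10)(0.90) − (-0.40)(-0.10)] = 0.1300
  C_22 = (0.80)(0.90) − (-0.40)(-0.25) = 0.6200
  C_23 = −[(0.80)(-0.10) − (-0.10)(-0.25)] = 0.1050
  C_31 = (-0.10)(-0.30) − (-0.40)(0.75) = 0.3300
  C_32 = −[(0.80)(-0.30) − (-0.40)(-0.05)] = 0.2600
  C_33 = (0.80)(0.75) − (-0.10)(-0.05) = 0.5950
det(I−A) = Σ_j (I−A)_1j·C_1j = (0.80)(0.6450) + (-0.10)(0.1200) + (-0.40)(0.1925) = 0.4270
adj(I−A) = Cᵀ =
  [ 0.6450   0.1300   0.3300]
  [ 0.1200   0.6200   0.2600]
  [ 0.1925   0.1050   0.5950]
(I − A)⁻¹ = adj(I−A) / det(I−A) ≈
  [   1.5105     0.3044     0.7728]
  [   0.2810     1.4520     0.6089]
  [   0.4508     0.2459     1.3934]
First solve x = (I − A)⁻¹ d = adj(I−A)·d / det(I−A); in particular x_3 = (0.1925·150 + 0.1050·150 + 0.5950·160) / 0.4270 = 139.825 / 0.4270 ≈ 327.4590.
Intermediate flow from 3 to 3: z_33 = a_33 · x_3 = 0.10 × 139.825 / 0.4270 = 13.9825 / 0.4270 ≈ 32.75.

z_33 = 32.75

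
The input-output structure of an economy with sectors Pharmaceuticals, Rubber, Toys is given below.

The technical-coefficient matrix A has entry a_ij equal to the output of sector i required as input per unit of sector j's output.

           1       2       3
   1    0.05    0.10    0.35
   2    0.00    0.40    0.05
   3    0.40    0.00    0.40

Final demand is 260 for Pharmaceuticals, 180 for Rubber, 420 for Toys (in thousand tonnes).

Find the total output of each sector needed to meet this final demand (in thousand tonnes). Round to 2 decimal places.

I − A =
  [   0.95    -0.10    -0.35]
  [   0.00     0.60    -0.05]
  [  -0.40     0.00     0.60]
Cofactors of I−A, C_ij = (−1)^(i+j)·(minor ij) (rows/columns in the sector order above):
  C_11 = (0.60)(0.60) − (-0.05)(0.00) = 0.3600
  C_12 = −[(0.00)(0.60) − (-0.05)(-0.40)] = 0.0200
  C_13 = (0.00)(0.00) − (0.60)(-0.40) = 0.2400
  C_21 = −[(-0.10)(0.60) − (-0.35)(0.00)] = 0.0600
  C_22 = (0.95)(0.60) − (-0.35)(-0.40) = 0.4300
  C_23 = −[(0.95)(0.00) − (-0.10)(-0.40)] = 0.0400
  C_31 = (-0.10)(-0.05) − (-0.35)(0.60) = 0.2150
  C_32 = −[(0.95)(-0.05) − (-0.35)(0.00)] = 0.0475
  C_33 = (0.95)(0.60) − (-0.10)(0.00) = 0.5700
det(I−A) = Σ_j (I−A)_1j·C_1j = (0.95)(0.3600) + (-0.10)(0.0200) + (-0.35)(0.2400) = 0.2560
adj(I−A) = Cᵀ =
  [ 0.3600   0.0600   0.2150]
  [ 0.0200   0.4300   0.0475]
  [ 0.2400   0.0400   0.5700]
(I − A)⁻¹ = adj(I−A) / det(I−A) ≈
  [   1.4063     0.2344     0.8398]
  [   0.0781     1.6797     0.1855]
  [   0.9375     0.1563     2.2266]
x = (I − A)⁻¹ d = adj(I−A)·d / det(I−A), with det(I−A) = 0.2560:
  x_1 = (0.3600·260 + 0.0600·180 + 0.2150·420) / 0.2560 = 194.70 / 0.2560 ≈ 760.55
  x_2 = (0.0200·260 + 0.4300·180 + 0.0475·420) / 0.2560 = 102.55 / 0.2560 ≈ 400.59
  x_3 = (0.2400·260 + 0.0400·180 + 0.5700·420) / 0.2560 = 309.00 / 0.2560 ≈ 1207.03

x_1 = 760.55, x_2 = 400.59, x_3 = 1207.03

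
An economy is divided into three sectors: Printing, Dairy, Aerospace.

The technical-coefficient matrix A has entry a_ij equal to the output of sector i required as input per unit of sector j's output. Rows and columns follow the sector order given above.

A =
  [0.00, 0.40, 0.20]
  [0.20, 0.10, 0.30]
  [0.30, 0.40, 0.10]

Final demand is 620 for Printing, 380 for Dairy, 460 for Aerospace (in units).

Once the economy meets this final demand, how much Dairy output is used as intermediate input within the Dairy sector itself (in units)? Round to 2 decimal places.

z_22 = 125.59

I − A =
  [   1.00    -0.40    -0.20]
  [  -0.20     0.90    -0.30]
  [  -0.30    -0.40     0.90]
Cofactors of I−A, C_ij = (−1)^(i+j)·(minor ij) (rows/columns in the sector order above):
  C_11 = (0.90)(0.90) − (-0.30)(-0.40) = 0.6900
  C_12 = −[(-0.20)(0.90) − (-0.30)(-0.30)] = 0.2700
  C_13 = (-0.20)(-0.40) − (0.90)(-0.30) = 0.3500
  C_21 = −[(-0.40)(0.90) − (-0.20)(-0.40)] = 0.4400
  C_22 = (1.00)(0.90) − (-0.20)(-0.30) = 0.8400
  C_23 = −[(1.00)(-0.40) − (-0.40)(-0.30)] = 0.5200
  C_31 = (-0.40)(-0.30) − (-0.20)(0.90) = 0.3000
  C_32 = −[(1.00)(-0.30) − (-0.20)(-0.20)] = 0.3400
  C_33 = (1.00)(0.90) − (-0.40)(-0.20) = 0.8200
det(I−A) = Σ_j (I−A)_1j·C_1j = (1.00)(0.6900) + (-0.40)(0.2700) + (-0.20)(0.3500) = 0.5120
adj(I−A) = Cᵀ =
  [ 0.6900   0.4400   0.3000]
  [ 0.2700   0.8400   0.3400]
  [ 0.3500   0.5200   0.8200]
(I − A)⁻¹ = adj(I−A) / det(I−A) ≈
  [   1.3477     0.8594     0.5859]
  [   0.5273     1.6406     0.6641]
  [   0.6836     1.0156     1.6016]
First solve x = (I − A)⁻¹ d = adj(I−A)·d / det(I−A); in particular x_2 = (0.2700·620 + 0.8400·380 + 0.3400·460) / 0.5120 = 643.00 / 0.5120 ≈ 1255.8594.
Intermediate flow from 2 to 2: z_22 = a_22 · x_2 = 0.10 × 643.00 / 0.5120 = 64.30 / 0.5120 ≈ 125.59.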